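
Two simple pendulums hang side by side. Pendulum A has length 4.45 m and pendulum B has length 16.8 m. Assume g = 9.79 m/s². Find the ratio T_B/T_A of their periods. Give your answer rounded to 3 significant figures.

1.94

T ∝ √L, so T_B/T_A = √(L_B/L_A) = √(16.8/4.45) = 1.94.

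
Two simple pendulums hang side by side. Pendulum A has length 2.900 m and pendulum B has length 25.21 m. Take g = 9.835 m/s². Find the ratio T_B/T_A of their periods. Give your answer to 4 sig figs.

T ∝ √L, so T_B/T_A = √(L_B/L_A) = √(25.21/2.900) = 2.948.

2.948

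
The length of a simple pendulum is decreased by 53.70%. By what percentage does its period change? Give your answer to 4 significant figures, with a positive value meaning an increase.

-31.96%

T ∝ √L, so T'/T = √(0.46300) = 0.68044.
Percentage change in T = (0.68044 − 1) × 100% = -31.96%.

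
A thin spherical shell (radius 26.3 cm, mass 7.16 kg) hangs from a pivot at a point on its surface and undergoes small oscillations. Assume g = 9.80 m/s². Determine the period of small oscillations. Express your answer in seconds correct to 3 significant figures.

1.33 s

I_cm = (2/3)mr² = 0.3302 kg·m². The pivot is at distance d = 0.263 m from the centre of mass.
By the parallel-axis theorem, I = I_cm + md² = 0.3302 + 0.4953 = 0.8254 kg·m².
T = 2π√(I/(mgd)) = 2π√(0.8254/(7.16 × 9.80 × 0.263)) = 1.33 s.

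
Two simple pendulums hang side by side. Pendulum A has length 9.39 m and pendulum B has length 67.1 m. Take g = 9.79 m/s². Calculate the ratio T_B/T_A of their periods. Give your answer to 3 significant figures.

2.67

T ∝ √L, so T_B/T_A = √(L_B/L_A) = √(67.1/9.39) = 2.67.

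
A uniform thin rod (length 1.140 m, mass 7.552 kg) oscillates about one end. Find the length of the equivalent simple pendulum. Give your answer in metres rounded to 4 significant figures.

The equivalent simple-pendulum length is L_eq = I/(md), where I is about the pivot and d = 0.57000 m.
I_cm = (1/12)mL² = 0.81788 kg·m², so I = I_cm + md² = 0.81788 + 2.4536 = 3.2715 kg·m².
L_eq = 3.2715/(7.552 × 0.57000) = 0.7600 m.

0.7600 m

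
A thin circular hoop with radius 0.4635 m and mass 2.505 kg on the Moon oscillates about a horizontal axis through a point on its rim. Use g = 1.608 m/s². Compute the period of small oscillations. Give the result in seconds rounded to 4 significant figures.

4.771 s

I_cm = mr² = 0.53815 kg·m². The pivot is at distance d = 0.4635 m from the centre of mass.
By the parallel-axis theorem, I = I_cm + md² = 0.53815 + 0.53815 = 1.0763 kg·m².
T = 2π√(I/(mgd)) = 2π√(1.0763/(2.505 × 1.608 × 0.4635)) = 4.771 s.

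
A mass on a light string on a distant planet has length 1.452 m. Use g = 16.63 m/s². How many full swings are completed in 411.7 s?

221

T = 2π√(L/g) = 2π√(1.452/16.63) = 1.8566 s.
Number of complete oscillations = ⌊411.7/1.8566⌋ = ⌊221.75⌋ = 221.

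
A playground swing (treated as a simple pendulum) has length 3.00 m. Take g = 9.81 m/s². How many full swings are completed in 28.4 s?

8

T = 2π√(L/g) = 2π√(3.00/9.81) = 3.475 s.
Number of complete oscillations = ⌊28.4/3.475⌋ = ⌊8.174⌋ = 8.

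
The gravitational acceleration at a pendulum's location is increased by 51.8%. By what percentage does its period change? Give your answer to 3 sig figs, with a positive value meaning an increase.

T ∝ 1/√g, so T'/T = 1/√(1.518) = 0.8116.
Percentage change in T = (0.8116 − 1) × 100% = -18.8%.

-18.8%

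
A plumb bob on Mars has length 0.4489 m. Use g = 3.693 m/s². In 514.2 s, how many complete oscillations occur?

234

T = 2π√(L/g) = 2π√(0.4489/3.693) = 2.1906 s.
Number of complete oscillations = ⌊514.2/2.1906⌋ = ⌊234.73⌋ = 234.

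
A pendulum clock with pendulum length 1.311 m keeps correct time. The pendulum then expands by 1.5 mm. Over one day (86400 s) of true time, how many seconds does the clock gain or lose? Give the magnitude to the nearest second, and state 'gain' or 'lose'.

T ∝ √L, so T'/T = √(1.31250/1.311) = 1.00057.
In 86400 s of true time the clock registers 86400/1.00057 = 86350.6 s, so it loses 49 s.

lose 49 s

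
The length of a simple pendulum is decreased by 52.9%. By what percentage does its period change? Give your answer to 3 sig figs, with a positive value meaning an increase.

-31.4%

T ∝ √L, so T'/T = √(0.4710) = 0.6863.
Percentage change in T = (0.6863 − 1) × 100% = -31.4%.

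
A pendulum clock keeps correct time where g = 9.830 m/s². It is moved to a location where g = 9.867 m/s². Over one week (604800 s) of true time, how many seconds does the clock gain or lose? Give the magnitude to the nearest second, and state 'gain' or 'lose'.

The clock's period scales as T ∝ 1/√g, so T'/T = √(9.830/9.867) = 0.998123.
In 604800 s of true time the clock registers 604800/0.998123 = 605937.2 s, so it gains 1137 s.

gain 1137 s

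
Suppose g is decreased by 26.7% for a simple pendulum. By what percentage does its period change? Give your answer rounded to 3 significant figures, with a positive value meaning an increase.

T ∝ 1/√g, so T'/T = 1/√(0.7330) = 1.168.
Percentage change in T = (1.168 − 1) × 100% = 16.8%.

16.8%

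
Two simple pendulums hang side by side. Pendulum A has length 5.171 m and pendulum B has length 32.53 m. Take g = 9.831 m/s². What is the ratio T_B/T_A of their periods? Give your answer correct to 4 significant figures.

2.508

T ∝ √L, so T_B/T_A = √(L_B/L_A) = √(32.53/5.171) = 2.508.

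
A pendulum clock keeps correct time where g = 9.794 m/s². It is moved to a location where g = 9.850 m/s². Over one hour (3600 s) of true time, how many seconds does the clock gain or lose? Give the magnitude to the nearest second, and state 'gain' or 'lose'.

gain 10 s

The clock's period scales as T ∝ 1/√g, so T'/T = √(9.794/9.850) = 0.997153.
In 3600 s of true time the clock registers 3600/0.997153 = 3610.3 s, so it gains 10 s.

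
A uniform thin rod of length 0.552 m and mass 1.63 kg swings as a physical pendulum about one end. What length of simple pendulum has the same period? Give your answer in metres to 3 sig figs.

The equivalent simple-pendulum length is L_eq = I/(md), where I is about the pivot and d = 0.2760 m.
I_cm = (1/12)mL² = 0.04139 kg·m², so I = I_cm + md² = 0.04139 + 0.1242 = 0.1656 kg·m².
L_eq = 0.1656/(1.63 × 0.2760) = 0.368 m.

0.368 m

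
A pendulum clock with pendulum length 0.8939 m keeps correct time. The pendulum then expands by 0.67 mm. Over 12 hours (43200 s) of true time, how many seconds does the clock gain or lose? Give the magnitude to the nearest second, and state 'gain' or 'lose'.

lose 16 s

T ∝ √L, so T'/T = √(0.89457/0.8939) = 1.00037.
In 43200 s of true time the clock registers 43200/1.00037 = 43183.8 s, so it loses 16 s.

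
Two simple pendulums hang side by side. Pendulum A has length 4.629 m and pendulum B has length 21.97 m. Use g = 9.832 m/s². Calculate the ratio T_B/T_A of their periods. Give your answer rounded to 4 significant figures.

T ∝ √L, so T_B/T_A = √(L_B/L_A) = √(21.97/4.629) = 2.179.

2.179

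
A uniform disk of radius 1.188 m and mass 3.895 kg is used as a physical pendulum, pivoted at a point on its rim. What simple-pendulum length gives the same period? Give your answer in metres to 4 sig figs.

The equivalent simple-pendulum length is L_eq = I/(md), where I is about the pivot and d = 1.1880 m.
I_cm = ½mR² = 2.7486 kg·m², so I = I_cm + md² = 2.7486 + 5.4972 = 8.2458 kg·m².
L_eq = 8.2458/(3.895 × 1.1880) = 1.782 m.

1.782 m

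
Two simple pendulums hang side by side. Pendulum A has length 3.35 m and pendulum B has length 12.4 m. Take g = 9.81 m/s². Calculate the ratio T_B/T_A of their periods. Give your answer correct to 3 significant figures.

T ∝ √L, so T_B/T_A = √(L_B/L_A) = √(12.4/3.35) = 1.92.

1.92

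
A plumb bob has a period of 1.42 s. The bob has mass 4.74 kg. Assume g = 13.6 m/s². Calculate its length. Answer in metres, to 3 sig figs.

0.695 m

From T = 2π√(L/g), L = gT²/(4π²) = 13.6 × 1.420²/(4π²) = 0.695 m.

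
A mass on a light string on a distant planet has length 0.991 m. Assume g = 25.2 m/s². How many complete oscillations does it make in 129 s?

103

T = 2π√(L/g) = 2π√(0.991/25.2) = 1.246 s.
Number of complete oscillations = ⌊129/1.246⌋ = ⌊103.5⌋ = 103.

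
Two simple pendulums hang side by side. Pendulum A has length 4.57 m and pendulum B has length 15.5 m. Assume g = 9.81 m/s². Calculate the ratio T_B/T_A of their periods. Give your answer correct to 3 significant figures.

T ∝ √L, so T_B/T_A = √(L_B/L_A) = √(15.5/4.57) = 1.84.

1.84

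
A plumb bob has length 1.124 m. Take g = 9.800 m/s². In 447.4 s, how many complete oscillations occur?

210

T = 2π√(L/g) = 2π√(1.124/9.800) = 2.1279 s.
Number of complete oscillations = ⌊447.4/2.1279⌋ = ⌊210.25⌋ = 210.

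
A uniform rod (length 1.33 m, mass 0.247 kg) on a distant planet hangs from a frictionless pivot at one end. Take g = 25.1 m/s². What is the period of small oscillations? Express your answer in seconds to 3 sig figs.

1.18 s

For a physical pendulum T = 2π√(I/(mgd)), with d = 0.6650 m from pivot to centre of mass.
I_cm = mL²/12 = 0.247 × 1.33²/12 = 0.03641 kg·m²; I = I_cm + md² = 0.03641 + 0.247 × 0.6650² = 0.1456 kg·m².
T = 2π√(0.1456/(0.247 × 25.1 × 0.6650)) = 1.18 s.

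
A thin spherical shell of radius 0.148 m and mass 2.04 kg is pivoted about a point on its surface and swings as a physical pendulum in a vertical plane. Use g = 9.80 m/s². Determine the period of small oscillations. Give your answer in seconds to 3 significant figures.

0.997 s

I_cm = (2/3)mr² = 0.02979 kg·m². The pivot is at distance d = 0.148 m from the centre of mass.
By the parallel-axis theorem, I = I_cm + md² = 0.02979 + 0.04468 = 0.07447 kg·m².
T = 2π√(I/(mgd)) = 2π√(0.07447/(2.04 × 9.80 × 0.148)) = 0.997 s.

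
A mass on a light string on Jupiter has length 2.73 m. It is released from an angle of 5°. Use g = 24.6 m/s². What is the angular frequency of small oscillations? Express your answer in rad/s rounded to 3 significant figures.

ω = √(g/L) = √(24.6/2.73) = 3.00 rad/s.

3.00 rad/s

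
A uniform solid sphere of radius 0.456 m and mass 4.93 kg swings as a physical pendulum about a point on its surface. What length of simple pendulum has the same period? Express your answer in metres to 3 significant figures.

The equivalent simple-pendulum length is L_eq = I/(md), where I is about the pivot and d = 0.4560 m.
I_cm = (2/5)mR² = 0.4100 kg·m², so I = I_cm + md² = 0.4100 + 1.025 = 1.435 kg·m².
L_eq = 1.435/(4.93 × 0.4560) = 0.638 m.

0.638 m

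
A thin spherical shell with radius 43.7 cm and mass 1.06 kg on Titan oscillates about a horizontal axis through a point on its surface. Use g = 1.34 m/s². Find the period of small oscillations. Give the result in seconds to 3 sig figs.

I_cm = (2/3)mr² = 0.1350 kg·m². The pivot is at distance d = 0.437 m from the centre of mass.
By the parallel-axis theorem, I = I_cm + md² = 0.1350 + 0.2024 = 0.3374 kg·m².
T = 2π√(I/(mgd)) = 2π√(0.3374/(1.06 × 1.34 × 0.437)) = 4.63 s.

4.63 s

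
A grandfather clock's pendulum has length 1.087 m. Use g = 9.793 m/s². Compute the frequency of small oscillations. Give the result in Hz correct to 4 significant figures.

T = 2π√(L/g) = 2π√(1.087/9.793) = 2.0933 s, so f = 1/T = 0.4777 Hz.

0.4777 Hz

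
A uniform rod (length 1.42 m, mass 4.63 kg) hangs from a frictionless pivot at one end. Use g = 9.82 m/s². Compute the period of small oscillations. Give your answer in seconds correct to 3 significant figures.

1.95 s

For a physical pendulum T = 2π√(I/(mgd)), with d = 0.7100 m from pivot to centre of mass.
I_cm = mL²/12 = 4.63 × 1.42²/12 = 0.7780 kg·m²; I = I_cm + md² = 0.7780 + 4.63 × 0.7100² = 3.112 kg·m².
T = 2π√(3.112/(4.63 × 9.82 × 0.7100)) = 1.95 s.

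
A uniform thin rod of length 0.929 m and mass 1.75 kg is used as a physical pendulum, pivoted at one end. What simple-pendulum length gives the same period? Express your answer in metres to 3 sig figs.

The equivalent simple-pendulum length is L_eq = I/(md), where I is about the pivot and d = 0.4645 m.
I_cm = (1/12)mL² = 0.1259 kg·m², so I = I_cm + md² = 0.1259 + 0.3776 = 0.5034 kg·m².
L_eq = 0.5034/(1.75 × 0.4645) = 0.619 m.

0.619 m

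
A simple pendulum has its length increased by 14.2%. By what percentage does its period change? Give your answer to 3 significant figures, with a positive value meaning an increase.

T ∝ √L, so T'/T = √(1.142) = 1.069.
Percentage change in T = (1.069 − 1) × 100% = 6.86%.

6.86%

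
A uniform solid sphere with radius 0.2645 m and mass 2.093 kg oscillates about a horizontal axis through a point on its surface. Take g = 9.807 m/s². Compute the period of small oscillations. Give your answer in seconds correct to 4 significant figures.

I_cm = (2/5)mr² = 0.058571 kg·m². The pivot is at distance d = 0.2645 m from the centre of mass.
By the parallel-axis theorem, I = I_cm + md² = 0.058571 + 0.14643 = 0.20500 kg·m².
T = 2π√(I/(mgd)) = 2π√(0.20500/(2.093 × 9.807 × 0.2645)) = 1.221 s.

1.221 s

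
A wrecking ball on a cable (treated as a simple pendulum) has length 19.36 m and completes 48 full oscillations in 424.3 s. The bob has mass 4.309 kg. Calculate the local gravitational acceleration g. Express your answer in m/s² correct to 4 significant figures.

T = 424.3/48 = 8.8396 s.
From T = 2π√(L/g), g = 4π²L/T² = 4π² × 19.36/8.8396² = 9.781 m/s².

9.781 m/s²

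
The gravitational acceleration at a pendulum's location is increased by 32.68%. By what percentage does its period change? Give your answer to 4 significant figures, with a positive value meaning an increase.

-13.18%

T ∝ 1/√g, so T'/T = 1/√(1.3268) = 0.86815.
Percentage change in T = (0.86815 − 1) × 100% = -13.18%.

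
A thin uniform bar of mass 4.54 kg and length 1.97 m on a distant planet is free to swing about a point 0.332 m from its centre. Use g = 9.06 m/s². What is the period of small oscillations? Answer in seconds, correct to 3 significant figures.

2.39 s

For a physical pendulum T = 2π√(I/(mgd)), with d = 0.3320 m from pivot to centre of mass.
I_cm = mL²/12 = 4.54 × 1.97²/12 = 1.468 kg·m²; I = I_cm + md² = 1.468 + 4.54 × 0.3320² = 1.969 kg·m².
T = 2π√(1.969/(4.54 × 9.06 × 0.3320)) = 2.39 s.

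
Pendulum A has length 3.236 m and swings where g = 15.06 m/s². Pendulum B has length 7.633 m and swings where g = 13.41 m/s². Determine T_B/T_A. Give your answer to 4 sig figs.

T = 2π√(L/g), so T_B/T_A = √((L_B/g_B)/(L_A/g_A)) = √((7.633/13.41)/(3.236/15.06)) = 1.628.

1.628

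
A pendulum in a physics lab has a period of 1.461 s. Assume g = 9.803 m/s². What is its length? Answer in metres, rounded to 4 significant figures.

0.5300 m

From T = 2π√(L/g), L = gT²/(4π²) = 9.803 × 1.4610²/(4π²) = 0.5300 m.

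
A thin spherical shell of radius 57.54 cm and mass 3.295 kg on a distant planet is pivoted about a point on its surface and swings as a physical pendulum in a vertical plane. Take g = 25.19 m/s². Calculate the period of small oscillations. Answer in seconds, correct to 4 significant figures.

I_cm = (2/3)mr² = 0.72728 kg·m². The pivot is at distance d = 0.5754 m from the centre of mass.
By the parallel-axis theorem, I = I_cm + md² = 0.72728 + 1.0909 = 1.8182 kg·m².
T = 2π√(I/(mgd)) = 2π√(1.8182/(3.295 × 25.19 × 0.5754)) = 1.226 s.

1.226 s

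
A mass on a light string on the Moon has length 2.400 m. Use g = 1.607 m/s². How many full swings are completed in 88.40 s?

11

T = 2π√(L/g) = 2π√(2.400/1.607) = 7.6785 s.
Number of complete oscillations = ⌊88.40/7.6785⌋ = ⌊11.513⌋ = 11.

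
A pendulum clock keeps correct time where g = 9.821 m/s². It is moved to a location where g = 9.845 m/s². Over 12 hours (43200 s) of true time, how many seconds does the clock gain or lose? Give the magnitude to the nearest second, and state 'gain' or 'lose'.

gain 53 s

The clock's period scales as T ∝ 1/√g, so T'/T = √(9.821/9.845) = 0.998780.
In 43200 s of true time the clock registers 43200/0.998780 = 43252.8 s, so it gains 53 s.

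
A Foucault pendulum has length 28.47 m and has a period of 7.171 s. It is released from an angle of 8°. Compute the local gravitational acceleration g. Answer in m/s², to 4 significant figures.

21.86 m/s²

From T = 2π√(L/g), g = 4π²L/T² = 4π² × 28.47/7.1710² = 21.86 m/s².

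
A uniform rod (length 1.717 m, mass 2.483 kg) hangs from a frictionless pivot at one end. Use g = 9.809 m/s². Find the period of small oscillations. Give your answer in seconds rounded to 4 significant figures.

2.146 s

For a physical pendulum T = 2π√(I/(mgd)), with d = 0.85850 m from pivot to centre of mass.
I_cm = mL²/12 = 2.483 × 1.717²/12 = 0.61001 kg·m²; I = I_cm + md² = 0.61001 + 2.483 × 0.85850² = 2.4400 kg·m².
T = 2π√(2.4400/(2.483 × 9.809 × 0.85850)) = 2.146 s.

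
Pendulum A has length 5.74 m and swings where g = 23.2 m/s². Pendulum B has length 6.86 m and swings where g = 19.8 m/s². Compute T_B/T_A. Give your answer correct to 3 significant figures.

T = 2π√(L/g), so T_B/T_A = √((L_B/g_B)/(L_A/g_A)) = √((6.86/19.8)/(5.74/23.2)) = 1.18.

1.18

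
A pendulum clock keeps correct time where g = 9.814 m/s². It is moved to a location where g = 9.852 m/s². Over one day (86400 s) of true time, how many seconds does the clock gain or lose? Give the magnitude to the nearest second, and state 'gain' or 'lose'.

gain 167 s

The clock's period scales as T ∝ 1/√g, so T'/T = √(9.814/9.852) = 0.998070.
In 86400 s of true time the clock registers 86400/0.998070 = 86567.1 s, so it gains 167 s.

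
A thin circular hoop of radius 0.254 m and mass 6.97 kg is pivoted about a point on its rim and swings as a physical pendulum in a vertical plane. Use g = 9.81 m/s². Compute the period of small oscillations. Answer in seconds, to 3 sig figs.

I_cm = mr² = 0.4497 kg·m². The pivot is at distance d = 0.254 m from the centre of mass.
By the parallel-axis theorem, I = I_cm + md² = 0.4497 + 0.4497 = 0.8994 kg·m².
T = 2π√(I/(mgd)) = 2π√(0.8994/(6.97 × 9.81 × 0.254)) = 1.43 s.

1.43 s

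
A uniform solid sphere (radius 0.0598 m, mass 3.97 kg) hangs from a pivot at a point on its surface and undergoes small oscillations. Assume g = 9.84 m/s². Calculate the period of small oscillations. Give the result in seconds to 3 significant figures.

I_cm = (2/5)mr² = 0.005679 kg·m². The pivot is at distance d = 0.0598 m from the centre of mass.
By the parallel-axis theorem, I = I_cm + md² = 0.005679 + 0.01420 = 0.01988 kg·m².
T = 2π√(I/(mgd)) = 2π√(0.01988/(3.97 × 9.84 × 0.0598)) = 0.580 s.

0.580 s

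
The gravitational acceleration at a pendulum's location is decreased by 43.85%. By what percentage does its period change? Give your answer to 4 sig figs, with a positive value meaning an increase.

T ∝ 1/√g, so T'/T = 1/√(0.56150) = 1.3345.
Percentage change in T = (1.3345 − 1) × 100% = 33.45%.

33.45%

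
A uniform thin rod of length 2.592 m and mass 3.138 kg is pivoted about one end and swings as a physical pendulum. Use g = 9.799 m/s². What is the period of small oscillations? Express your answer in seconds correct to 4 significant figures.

2.639 s

For a physical pendulum T = 2π√(I/(mgd)), with d = 1.2960 m from pivot to centre of mass.
I_cm = mL²/12 = 3.138 × 2.592²/12 = 1.7569 kg·m²; I = I_cm + md² = 1.7569 + 3.138 × 1.2960² = 7.0275 kg·m².
T = 2π√(7.0275/(3.138 × 9.799 × 1.2960)) = 2.639 s.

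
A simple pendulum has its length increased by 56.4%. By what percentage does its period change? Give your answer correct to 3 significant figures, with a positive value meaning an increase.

T ∝ √L, so T'/T = √(1.564) = 1.251.
Percentage change in T = (1.251 − 1) × 100% = 25.1%.

25.1%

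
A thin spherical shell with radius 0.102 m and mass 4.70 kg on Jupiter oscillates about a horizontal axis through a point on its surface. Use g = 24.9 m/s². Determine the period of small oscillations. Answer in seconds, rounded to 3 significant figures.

I_cm = (2/3)mr² = 0.03260 kg·m². The pivot is at distance d = 0.102 m from the centre of mass.
By the parallel-axis theorem, I = I_cm + md² = 0.03260 + 0.04890 = 0.08150 kg·m².
T = 2π√(I/(mgd)) = 2π√(0.08150/(4.70 × 24.9 × 0.102)) = 0.519 s.

0.519 s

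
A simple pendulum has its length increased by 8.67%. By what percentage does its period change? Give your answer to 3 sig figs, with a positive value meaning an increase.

4.24%

T ∝ √L, so T'/T = √(1.087) = 1.042.
Percentage change in T = (1.042 − 1) × 100% = 4.24%.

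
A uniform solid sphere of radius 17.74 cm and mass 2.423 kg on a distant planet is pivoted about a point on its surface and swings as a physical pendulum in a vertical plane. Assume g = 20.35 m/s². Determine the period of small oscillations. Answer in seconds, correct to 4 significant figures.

I_cm = (2/5)mr² = 0.030501 kg·m². The pivot is at distance d = 0.1774 m from the centre of mass.
By the parallel-axis theorem, I = I_cm + md² = 0.030501 + 0.076254 = 0.10676 kg·m².
T = 2π√(I/(mgd)) = 2π√(0.10676/(2.423 × 20.35 × 0.1774)) = 0.6941 s.

0.6941 s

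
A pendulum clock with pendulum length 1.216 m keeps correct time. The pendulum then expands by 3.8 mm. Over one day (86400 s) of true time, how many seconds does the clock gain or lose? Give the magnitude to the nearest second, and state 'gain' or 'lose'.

lose 135 s

T ∝ √L, so T'/T = √(1.21980/1.216) = 1.00156.
In 86400 s of true time the clock registers 86400/1.00156 = 86265.3 s, so it loses 135 s.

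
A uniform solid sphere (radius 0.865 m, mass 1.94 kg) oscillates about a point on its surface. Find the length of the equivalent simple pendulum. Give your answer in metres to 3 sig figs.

The equivalent simple-pendulum length is L_eq = I/(md), where I is about the pivot and d = 0.8650 m.
I_cm = (2/5)mR² = 0.5806 kg·m², so I = I_cm + md² = 0.5806 + 1.452 = 2.032 kg·m².
L_eq = 2.032/(1.94 × 0.8650) = 1.21 m.

1.21 m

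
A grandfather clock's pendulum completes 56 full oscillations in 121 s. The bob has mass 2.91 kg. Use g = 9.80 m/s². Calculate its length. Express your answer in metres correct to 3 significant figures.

1.16 m

T = 121/56 = 2.161 s.
From T = 2π√(L/g), L = gT²/(4π²) = 9.80 × 2.161²/(4π²) = 1.16 m.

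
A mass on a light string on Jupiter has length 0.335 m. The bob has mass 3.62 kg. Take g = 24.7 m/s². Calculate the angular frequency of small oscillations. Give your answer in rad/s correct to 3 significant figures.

ω = √(g/L) = √(24.7/0.335) = 8.59 rad/s.

8.59 rad/s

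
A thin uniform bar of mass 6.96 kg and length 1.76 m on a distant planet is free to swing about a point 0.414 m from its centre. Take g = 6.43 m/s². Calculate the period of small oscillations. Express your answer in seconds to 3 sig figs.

2.52 s

For a physical pendulum T = 2π√(I/(mgd)), with d = 0.4140 m from pivot to centre of mass.
I_cm = mL²/12 = 6.96 × 1.76²/12 = 1.797 kg·m²; I = I_cm + md² = 1.797 + 6.96 × 0.4140² = 2.990 kg·m².
T = 2π√(2.990/(6.96 × 6.43 × 0.4140)) = 2.52 s.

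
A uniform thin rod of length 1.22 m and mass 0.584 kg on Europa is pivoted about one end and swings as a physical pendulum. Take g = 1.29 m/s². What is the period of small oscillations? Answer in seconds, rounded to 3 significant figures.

For a physical pendulum T = 2π√(I/(mgd)), with d = 0.6100 m from pivot to centre of mass.
I_cm = mL²/12 = 0.584 × 1.22²/12 = 0.07244 kg·m²; I = I_cm + md² = 0.07244 + 0.584 × 0.6100² = 0.2897 kg·m².
T = 2π√(0.2897/(0.584 × 1.29 × 0.6100)) = 4.99 s.

4.99 s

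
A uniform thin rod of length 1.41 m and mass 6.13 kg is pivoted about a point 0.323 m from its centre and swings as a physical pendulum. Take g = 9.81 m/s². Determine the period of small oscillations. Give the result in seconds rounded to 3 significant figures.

For a physical pendulum T = 2π√(I/(mgd)), with d = 0.3230 m from pivot to centre of mass.
I_cm = mL²/12 = 6.13 × 1.41²/12 = 1.016 kg·m²; I = I_cm + md² = 1.016 + 6.13 × 0.3230² = 1.655 kg·m².
T = 2π√(1.655/(6.13 × 9.81 × 0.3230)) = 1.83 s.

1.83 s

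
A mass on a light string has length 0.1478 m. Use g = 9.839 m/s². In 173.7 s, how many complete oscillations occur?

225

T = 2π√(L/g) = 2π√(0.1478/9.839) = 0.77009 s.
Number of complete oscillations = ⌊173.7/0.77009⌋ = ⌊225.56⌋ = 225.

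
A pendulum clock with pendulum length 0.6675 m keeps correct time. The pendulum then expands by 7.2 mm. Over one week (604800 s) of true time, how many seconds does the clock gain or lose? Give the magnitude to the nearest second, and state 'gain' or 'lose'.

T ∝ √L, so T'/T = √(0.67470/0.6675) = 1.00538.
In 604800 s of true time the clock registers 604800/1.00538 = 601564.3 s, so it loses 3236 s.

lose 3236 s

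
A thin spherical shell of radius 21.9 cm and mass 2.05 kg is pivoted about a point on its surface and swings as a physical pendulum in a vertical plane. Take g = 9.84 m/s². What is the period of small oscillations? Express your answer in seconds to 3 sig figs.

I_cm = (2/3)mr² = 0.06555 kg·m². The pivot is at distance d = 0.219 m from the centre of mass.
By the parallel-axis theorem, I = I_cm + md² = 0.06555 + 0.09832 = 0.1639 kg·m².
T = 2π√(I/(mgd)) = 2π√(0.1639/(2.05 × 9.84 × 0.219)) = 1.21 s.

1.21 s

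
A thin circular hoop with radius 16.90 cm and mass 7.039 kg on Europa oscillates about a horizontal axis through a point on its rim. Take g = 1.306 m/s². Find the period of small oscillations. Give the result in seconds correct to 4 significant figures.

I_cm = mr² = 0.20104 kg·m². The pivot is at distance d = 0.1690 m from the centre of mass.
By the parallel-axis theorem, I = I_cm + md² = 0.20104 + 0.20104 = 0.40208 kg·m².
T = 2π√(I/(mgd)) = 2π√(0.40208/(7.039 × 1.306 × 0.1690)) = 3.196 s.

3.196 s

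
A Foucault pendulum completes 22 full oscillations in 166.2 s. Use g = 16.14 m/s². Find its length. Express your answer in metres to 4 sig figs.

T = 166.2/22 = 7.5545 s.
From T = 2π√(L/g), L = gT²/(4π²) = 16.14 × 7.5545²/(4π²) = 23.33 m.

23.33 m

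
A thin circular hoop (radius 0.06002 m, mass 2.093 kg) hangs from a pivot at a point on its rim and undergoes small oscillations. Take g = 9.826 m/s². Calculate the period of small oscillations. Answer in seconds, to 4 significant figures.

0.6945 s

I_cm = mr² = 0.0075398 kg·m². The pivot is at distance d = 0.06002 m from the centre of mass.
By the parallel-axis theorem, I = I_cm + md² = 0.0075398 + 0.0075398 = 0.015080 kg·m².
T = 2π√(I/(mgd)) = 2π√(0.015080/(2.093 × 9.826 × 0.06002)) = 0.6945 s.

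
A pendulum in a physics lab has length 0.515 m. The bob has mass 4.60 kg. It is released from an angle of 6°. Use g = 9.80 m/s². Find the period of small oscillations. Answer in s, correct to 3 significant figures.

1.44 s

T = 2π√(L/g) = 2π√(0.515/9.80) = 2π × 0.2292 = 1.44 s.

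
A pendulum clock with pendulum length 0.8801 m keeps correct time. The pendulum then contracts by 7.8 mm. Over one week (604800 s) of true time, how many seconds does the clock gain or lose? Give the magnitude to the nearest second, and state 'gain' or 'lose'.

T ∝ √L, so T'/T = √(0.87230/0.8801) = 0.995559.
In 604800 s of true time the clock registers 604800/0.995559 = 607498.0 s, so it gains 2698 s.

gain 2698 s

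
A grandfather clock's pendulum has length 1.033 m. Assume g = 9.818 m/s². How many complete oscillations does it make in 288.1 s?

141

T = 2π√(L/g) = 2π√(1.033/9.818) = 2.0381 s.
Number of complete oscillations = ⌊288.1/2.0381⌋ = ⌊141.36⌋ = 141.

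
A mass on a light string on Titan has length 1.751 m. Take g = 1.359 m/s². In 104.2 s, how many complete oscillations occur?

14

T = 2π√(L/g) = 2π√(1.751/1.359) = 7.1320 s.
Number of complete oscillations = ⌊104.2/7.1320⌋ = ⌊14.610⌋ = 14.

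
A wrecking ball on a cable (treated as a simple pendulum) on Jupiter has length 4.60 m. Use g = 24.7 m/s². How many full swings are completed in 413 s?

152

T = 2π√(L/g) = 2π√(4.60/24.7) = 2.712 s.
Number of complete oscillations = ⌊413/2.712⌋ = ⌊152.3⌋ = 152.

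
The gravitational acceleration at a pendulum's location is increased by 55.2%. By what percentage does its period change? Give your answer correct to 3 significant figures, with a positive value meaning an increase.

-19.7%

T ∝ 1/√g, so T'/T = 1/√(1.552) = 0.8027.
Percentage change in T = (0.8027 − 1) × 100% = -19.7%.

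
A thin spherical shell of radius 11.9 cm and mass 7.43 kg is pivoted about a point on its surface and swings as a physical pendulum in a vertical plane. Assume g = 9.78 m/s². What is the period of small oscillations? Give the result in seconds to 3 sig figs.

0.895 s

I_cm = (2/3)mr² = 0.07014 kg·m². The pivot is at distance d = 0.119 m from the centre of mass.
By the parallel-axis theorem, I = I_cm + md² = 0.07014 + 0.1052 = 0.1754 kg·m².
T = 2π√(I/(mgd)) = 2π√(0.1754/(7.43 × 9.78 × 0.119)) = 0.895 s.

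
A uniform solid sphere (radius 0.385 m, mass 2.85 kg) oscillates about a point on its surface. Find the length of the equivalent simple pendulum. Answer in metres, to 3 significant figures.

0.539 m

The equivalent simple-pendulum length is L_eq = I/(md), where I is about the pivot and d = 0.3850 m.
I_cm = (2/5)mR² = 0.1690 kg·m², so I = I_cm + md² = 0.1690 + 0.4224 = 0.5914 kg·m².
L_eq = 0.5914/(2.85 × 0.3850) = 0.539 m.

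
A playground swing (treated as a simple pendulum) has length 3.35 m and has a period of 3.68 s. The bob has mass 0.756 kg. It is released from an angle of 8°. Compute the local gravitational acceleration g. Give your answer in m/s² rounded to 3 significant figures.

9.77 m/s²

From T = 2π√(L/g), g = 4π²L/T² = 4π² × 3.35/3.680² = 9.77 m/s².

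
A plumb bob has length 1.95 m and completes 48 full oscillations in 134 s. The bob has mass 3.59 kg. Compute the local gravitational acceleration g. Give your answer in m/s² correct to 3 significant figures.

T = 134/48 = 2.792 s.
From T = 2π√(L/g), g = 4π²L/T² = 4π² × 1.95/2.792² = 9.88 m/s².

9.88 m/s²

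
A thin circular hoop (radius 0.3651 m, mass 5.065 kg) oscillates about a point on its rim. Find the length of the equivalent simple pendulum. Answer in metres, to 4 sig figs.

0.7302 m

The equivalent simple-pendulum length is L_eq = I/(md), where I is about the pivot and d = 0.36510 m.
I_cm = mR² = 0.67515 kg·m², so I = I_cm + md² = 0.67515 + 0.67515 = 1.3503 kg·m².
L_eq = 1.3503/(5.065 × 0.36510) = 0.7302 m.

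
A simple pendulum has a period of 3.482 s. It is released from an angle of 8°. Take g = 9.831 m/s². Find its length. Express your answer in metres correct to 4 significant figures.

From T = 2π√(L/g), L = gT²/(4π²) = 9.831 × 3.4820²/(4π²) = 3.019 m.

3.019 m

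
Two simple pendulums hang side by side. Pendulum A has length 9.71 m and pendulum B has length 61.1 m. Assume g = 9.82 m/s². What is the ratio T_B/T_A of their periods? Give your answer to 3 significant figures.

T ∝ √L, so T_B/T_A = √(L_B/L_A) = √(61.1/9.71) = 2.51.

2.51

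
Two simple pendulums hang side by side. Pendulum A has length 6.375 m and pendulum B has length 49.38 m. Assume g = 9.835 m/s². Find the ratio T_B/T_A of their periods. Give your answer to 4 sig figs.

2.783

T ∝ √L, so T_B/T_A = √(L_B/L_A) = √(49.38/6.375) = 2.783.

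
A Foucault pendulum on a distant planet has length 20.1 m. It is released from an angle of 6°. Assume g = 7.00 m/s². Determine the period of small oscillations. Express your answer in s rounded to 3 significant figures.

T = 2π√(L/g) = 2π√(20.1/7.00) = 2π × 1.695 = 10.6 s.

10.6 s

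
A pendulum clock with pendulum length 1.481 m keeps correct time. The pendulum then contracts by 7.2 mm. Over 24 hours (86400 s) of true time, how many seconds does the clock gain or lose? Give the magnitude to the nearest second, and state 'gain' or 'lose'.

gain 211 s

T ∝ √L, so T'/T = √(1.47380/1.481) = 0.997566.
In 86400 s of true time the clock registers 86400/0.997566 = 86610.8 s, so it gains 211 s.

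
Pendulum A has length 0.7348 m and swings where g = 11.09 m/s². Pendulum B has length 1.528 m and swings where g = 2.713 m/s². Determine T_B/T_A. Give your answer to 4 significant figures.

T = 2π√(L/g), so T_B/T_A = √((L_B/g_B)/(L_A/g_A)) = √((1.528/2.713)/(0.7348/11.09)) = 2.916.

2.916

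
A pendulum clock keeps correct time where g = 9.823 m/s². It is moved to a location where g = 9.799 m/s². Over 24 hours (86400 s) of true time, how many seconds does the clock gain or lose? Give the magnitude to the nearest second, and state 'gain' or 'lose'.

The clock's period scales as T ∝ 1/√g, so T'/T = √(9.823/9.799) = 1.00122.
In 86400 s of true time the clock registers 86400/1.00122 = 86294.4 s, so it loses 106 s.

lose 106 s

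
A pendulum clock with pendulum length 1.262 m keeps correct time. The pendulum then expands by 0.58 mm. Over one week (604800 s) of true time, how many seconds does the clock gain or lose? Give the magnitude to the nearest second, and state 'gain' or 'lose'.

T ∝ √L, so T'/T = √(1.26258/1.262) = 1.00023.
In 604800 s of true time the clock registers 604800/1.00023 = 604661.1 s, so it loses 139 s.

lose 139 s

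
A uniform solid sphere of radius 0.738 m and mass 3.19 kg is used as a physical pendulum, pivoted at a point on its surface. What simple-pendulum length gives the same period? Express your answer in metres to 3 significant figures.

1.03 m

The equivalent simple-pendulum length is L_eq = I/(md), where I is about the pivot and d = 0.7380 m.
I_cm = (2/5)mR² = 0.6950 kg·m², so I = I_cm + md² = 0.6950 + 1.737 = 2.432 kg·m².
L_eq = 2.432/(3.19 × 0.7380) = 1.03 m.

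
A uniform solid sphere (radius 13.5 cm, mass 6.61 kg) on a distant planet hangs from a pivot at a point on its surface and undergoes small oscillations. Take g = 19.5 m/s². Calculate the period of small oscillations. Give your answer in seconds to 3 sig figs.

0.619 s

I_cm = (2/5)mr² = 0.04819 kg·m². The pivot is at distance d = 0.135 m from the centre of mass.
By the parallel-axis theorem, I = I_cm + md² = 0.04819 + 0.1205 = 0.1687 kg·m².
T = 2π√(I/(mgd)) = 2π√(0.1687/(6.61 × 19.5 × 0.135)) = 0.619 s.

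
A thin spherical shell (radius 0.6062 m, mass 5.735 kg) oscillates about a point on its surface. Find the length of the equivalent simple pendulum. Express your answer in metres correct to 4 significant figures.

1.010 m

The equivalent simple-pendulum length is L_eq = I/(md), where I is about the pivot and d = 0.60620 m.
I_cm = (2/3)mR² = 1.4050 kg·m², so I = I_cm + md² = 1.4050 + 2.1075 = 3.5125 kg·m².
L_eq = 3.5125/(5.735 × 0.60620) = 1.010 m.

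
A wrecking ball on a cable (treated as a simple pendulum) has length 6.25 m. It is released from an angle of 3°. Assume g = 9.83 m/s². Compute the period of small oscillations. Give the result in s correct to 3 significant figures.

T = 2π√(L/g) = 2π√(6.25/9.83) = 2π × 0.7974 = 5.01 s.

5.01 s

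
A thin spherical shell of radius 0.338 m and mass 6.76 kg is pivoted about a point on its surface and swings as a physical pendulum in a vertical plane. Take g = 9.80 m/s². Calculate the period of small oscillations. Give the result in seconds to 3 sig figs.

1.51 s

I_cm = (2/3)mr² = 0.5149 kg·m². The pivot is at distance d = 0.338 m from the centre of mass.
By the parallel-axis theorem, I = I_cm + md² = 0.5149 + 0.7723 = 1.287 kg·m².
T = 2π√(I/(mgd)) = 2π√(1.287/(6.76 × 9.80 × 0.338)) = 1.51 s.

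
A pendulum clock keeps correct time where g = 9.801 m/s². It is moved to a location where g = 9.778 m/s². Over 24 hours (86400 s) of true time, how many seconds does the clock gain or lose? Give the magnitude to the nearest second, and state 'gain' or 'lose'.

The clock's period scales as T ∝ 1/√g, so T'/T = √(9.801/9.778) = 1.00118.
In 86400 s of true time the clock registers 86400/1.00118 = 86298.6 s, so it loses 101 s.

lose 101 s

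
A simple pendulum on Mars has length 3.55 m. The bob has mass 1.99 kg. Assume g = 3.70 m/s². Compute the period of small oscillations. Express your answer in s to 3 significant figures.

6.15 s

T = 2π√(L/g) = 2π√(3.55/3.70) = 2π × 0.9795 = 6.15 s.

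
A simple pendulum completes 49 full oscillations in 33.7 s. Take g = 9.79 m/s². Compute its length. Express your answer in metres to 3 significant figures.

0.117 m

T = 33.7/49 = 0.6878 s.
From T = 2π√(L/g), L = gT²/(4π²) = 9.79 × 0.6878²/(4π²) = 0.117 m.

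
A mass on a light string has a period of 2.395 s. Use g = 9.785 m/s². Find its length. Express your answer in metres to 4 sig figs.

1.422 m

From T = 2π√(L/g), L = gT²/(4π²) = 9.785 × 2.3950²/(4π²) = 1.422 m.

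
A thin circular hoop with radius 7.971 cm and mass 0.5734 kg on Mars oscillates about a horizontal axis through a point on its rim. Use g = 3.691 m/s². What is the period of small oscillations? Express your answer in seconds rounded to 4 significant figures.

1.306 s

I_cm = mr² = 0.0036432 kg·m². The pivot is at distance d = 0.07971 m from the centre of mass.
By the parallel-axis theorem, I = I_cm + md² = 0.0036432 + 0.0036432 = 0.0072864 kg·m².
T = 2π√(I/(mgd)) = 2π√(0.0072864/(0.5734 × 3.691 × 0.07971)) = 1.306 s.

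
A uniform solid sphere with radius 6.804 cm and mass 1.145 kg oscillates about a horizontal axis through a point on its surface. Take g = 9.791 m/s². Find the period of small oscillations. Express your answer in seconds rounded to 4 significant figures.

0.6197 s

I_cm = (2/5)mr² = 0.0021203 kg·m². The pivot is at distance d = 0.06804 m from the centre of mass.
By the parallel-axis theorem, I = I_cm + md² = 0.0021203 + 0.0053007 = 0.0074210 kg·m².
T = 2π√(I/(mgd)) = 2π√(0.0074210/(1.145 × 9.791 × 0.06804)) = 0.6197 s.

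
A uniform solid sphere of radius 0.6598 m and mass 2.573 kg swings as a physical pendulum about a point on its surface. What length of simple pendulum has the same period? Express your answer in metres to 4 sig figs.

0.9237 m

The equivalent simple-pendulum length is L_eq = I/(md), where I is about the pivot and d = 0.65980 m.
I_cm = (2/5)mR² = 0.44805 kg·m², so I = I_cm + md² = 0.44805 + 1.1201 = 1.5682 kg·m².
L_eq = 1.5682/(2.573 × 0.65980) = 0.9237 m.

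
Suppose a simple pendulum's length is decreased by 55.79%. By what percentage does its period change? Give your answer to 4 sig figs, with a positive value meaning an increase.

T ∝ √L, so T'/T = √(0.44210) = 0.66491.
Percentage change in T = (0.66491 − 1) × 100% = -33.51%.

-33.51%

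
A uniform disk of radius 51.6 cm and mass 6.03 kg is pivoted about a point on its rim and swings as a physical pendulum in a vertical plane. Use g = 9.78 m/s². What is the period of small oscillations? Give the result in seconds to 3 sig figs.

I_cm = ½mr² = 0.8028 kg·m². The pivot is at distance d = 0.516 m from the centre of mass.
By the parallel-axis theorem, I = I_cm + md² = 0.8028 + 1.606 = 2.408 kg·m².
T = 2π√(I/(mgd)) = 2π√(2.408/(6.03 × 9.78 × 0.516)) = 1.77 s.

1.77 s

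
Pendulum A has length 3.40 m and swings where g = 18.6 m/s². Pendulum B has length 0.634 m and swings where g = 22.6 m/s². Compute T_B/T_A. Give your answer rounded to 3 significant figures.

0.392

T = 2π√(L/g), so T_B/T_A = √((L_B/g_B)/(L_A/g_A)) = √((0.634/22.6)/(3.40/18.6)) = 0.392.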